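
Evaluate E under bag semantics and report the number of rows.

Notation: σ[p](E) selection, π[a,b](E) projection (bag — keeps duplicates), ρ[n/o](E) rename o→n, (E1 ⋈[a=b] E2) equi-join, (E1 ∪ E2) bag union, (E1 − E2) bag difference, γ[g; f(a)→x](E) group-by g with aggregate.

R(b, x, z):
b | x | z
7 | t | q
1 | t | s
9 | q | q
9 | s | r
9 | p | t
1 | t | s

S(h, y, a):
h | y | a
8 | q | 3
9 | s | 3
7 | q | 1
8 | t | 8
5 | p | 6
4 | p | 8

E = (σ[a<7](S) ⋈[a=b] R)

Row counts bottom-up:
  S → 6
  σ[a<7](S) → 4
  R → 6
  (σ[a<7](S) ⋈[a=b] R) → 2

|E| = 2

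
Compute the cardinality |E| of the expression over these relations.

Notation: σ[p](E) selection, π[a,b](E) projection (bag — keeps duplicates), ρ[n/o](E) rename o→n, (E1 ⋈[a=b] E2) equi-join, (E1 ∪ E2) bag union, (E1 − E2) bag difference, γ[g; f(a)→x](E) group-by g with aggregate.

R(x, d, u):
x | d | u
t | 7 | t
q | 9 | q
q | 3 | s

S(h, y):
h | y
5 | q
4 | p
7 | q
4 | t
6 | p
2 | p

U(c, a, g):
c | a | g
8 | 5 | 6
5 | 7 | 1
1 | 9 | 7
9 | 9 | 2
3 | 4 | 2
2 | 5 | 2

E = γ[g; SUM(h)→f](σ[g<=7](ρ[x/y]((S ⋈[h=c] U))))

Row counts bottom-up:
  S → 6
  U → 6
  (S ⋈[h=c] U) → 2
  ρ[x/y]((S ⋈[h=c] U)) → 2
  σ[g<=7](ρ[x/y]((S ⋈[h=c] U))) → 2
  γ[g; SUM(h)→f](σ[g<=7](ρ[x/y]((S ⋈[h=c] U)))) → 2

|E| = 2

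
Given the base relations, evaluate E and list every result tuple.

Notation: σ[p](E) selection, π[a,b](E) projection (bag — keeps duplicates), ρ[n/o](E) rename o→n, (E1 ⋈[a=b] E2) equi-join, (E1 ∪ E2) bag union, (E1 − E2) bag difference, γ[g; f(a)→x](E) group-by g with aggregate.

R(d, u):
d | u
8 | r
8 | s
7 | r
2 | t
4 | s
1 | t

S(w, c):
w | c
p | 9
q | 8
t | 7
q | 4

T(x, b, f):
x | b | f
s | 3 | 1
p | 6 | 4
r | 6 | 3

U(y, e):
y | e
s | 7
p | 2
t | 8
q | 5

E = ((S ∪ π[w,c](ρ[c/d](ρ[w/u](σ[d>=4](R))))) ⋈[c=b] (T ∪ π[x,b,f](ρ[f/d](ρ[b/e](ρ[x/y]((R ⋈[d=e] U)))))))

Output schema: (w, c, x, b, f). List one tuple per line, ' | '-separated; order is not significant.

Stepwise |·|:
  S → 4
  R → 6
  σ[d>=4](R) → 4
  ρ[w/u](σ[d>=4](R)) → 4
  ρ[c/d](ρ[w/u](σ[d>=4](R))) → 4
  π[w,c](ρ[c/d](ρ[w/u](σ[d>=4](R)))) → 4
  (S ∪ π[w,c](ρ[c/d](ρ[w/u](σ[d>=4](R))))) → 8
  T → 3
  R → 6
  U → 4
  (R ⋈[d=e] U) → 4
  ρ[x/y]((R ⋈[d=e] U)) → 4
  ρ[b/e](ρ[x/y]((R ⋈[d=e] U))) → 4
  ρ[f/d](ρ[b/e](ρ[x/y]((R ⋈[d=e] U)))) → 4
  π[x,b,f](ρ[f/d](ρ[b/e](ρ[x/y]((R ⋈[d=e] U))))) → 4
  (T ∪ π[x,b,f](ρ[f/d](ρ[b/e](ρ[x/y]((R ⋈[d=e] U)))))) → 7
  ((S ∪ π[w,c](ρ[c/d](ρ[w/u](σ[d>=4](R))))) ⋈[c=b] (T ∪ π[x,b,f](ρ[f/d](ρ[b/e](ρ[x/y]((R ⋈[d=e] U))))))) → 8

== RESULT ==
w | c | x | b | f
q | 8 | t | 8 | 8
q | 8 | t | 8 | 8
r | 7 | s | 7 | 7
r | 8 | t | 8 | 8
r | 8 | t | 8 | 8
s | 8 | t | 8 | 8
s | 8 | t | 8 | 8
t | 7 | s | 7 | 7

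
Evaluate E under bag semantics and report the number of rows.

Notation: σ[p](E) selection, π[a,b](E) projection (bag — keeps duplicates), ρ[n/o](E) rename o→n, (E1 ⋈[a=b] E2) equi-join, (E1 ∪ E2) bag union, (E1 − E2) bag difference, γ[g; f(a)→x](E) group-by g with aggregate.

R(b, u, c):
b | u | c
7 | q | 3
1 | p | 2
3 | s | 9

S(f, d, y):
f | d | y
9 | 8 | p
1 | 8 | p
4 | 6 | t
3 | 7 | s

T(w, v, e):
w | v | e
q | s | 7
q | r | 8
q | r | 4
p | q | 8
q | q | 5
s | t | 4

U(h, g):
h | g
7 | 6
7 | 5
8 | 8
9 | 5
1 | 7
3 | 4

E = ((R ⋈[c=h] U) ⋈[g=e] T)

Per-node cardinality:
  R → 3
  U → 6
  (R ⋈[c=h] U) → 2
  T → 6
  ((R ⋈[c=h] U) ⋈[g=e] T) → 3

|E| = 3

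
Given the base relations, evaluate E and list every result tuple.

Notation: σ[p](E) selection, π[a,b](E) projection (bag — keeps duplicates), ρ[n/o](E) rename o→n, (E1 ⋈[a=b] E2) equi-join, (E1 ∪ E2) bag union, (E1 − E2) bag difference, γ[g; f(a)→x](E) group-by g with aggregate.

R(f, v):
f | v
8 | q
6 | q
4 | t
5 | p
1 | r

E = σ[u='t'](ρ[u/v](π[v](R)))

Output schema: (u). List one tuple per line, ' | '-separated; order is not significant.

Row counts bottom-up:
  R → 5
  π[v](R) → 5
  ρ[u/v](π[v](R)) → 5
  σ[u='t'](ρ[u/v](π[v](R))) → 1

== RESULT ==
u
t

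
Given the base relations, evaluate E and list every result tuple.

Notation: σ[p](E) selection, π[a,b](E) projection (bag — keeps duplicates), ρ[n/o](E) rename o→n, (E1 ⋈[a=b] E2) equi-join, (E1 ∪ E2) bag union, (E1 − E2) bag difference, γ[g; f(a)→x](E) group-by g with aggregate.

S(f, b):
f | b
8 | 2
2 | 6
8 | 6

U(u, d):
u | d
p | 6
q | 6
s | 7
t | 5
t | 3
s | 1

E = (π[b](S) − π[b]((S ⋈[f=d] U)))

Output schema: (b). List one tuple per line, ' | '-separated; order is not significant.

Stepwise |·|:
  S → 3
  π[b](S) → 3
  S → 3
  U → 6
  (S ⋈[f=d] U) → 0
  π[b]((S ⋈[f=d] U)) → 0
  (π[b](S) − π[b]((S ⋈[f=d] U))) → 3

== RESULT ==
b
2
6
6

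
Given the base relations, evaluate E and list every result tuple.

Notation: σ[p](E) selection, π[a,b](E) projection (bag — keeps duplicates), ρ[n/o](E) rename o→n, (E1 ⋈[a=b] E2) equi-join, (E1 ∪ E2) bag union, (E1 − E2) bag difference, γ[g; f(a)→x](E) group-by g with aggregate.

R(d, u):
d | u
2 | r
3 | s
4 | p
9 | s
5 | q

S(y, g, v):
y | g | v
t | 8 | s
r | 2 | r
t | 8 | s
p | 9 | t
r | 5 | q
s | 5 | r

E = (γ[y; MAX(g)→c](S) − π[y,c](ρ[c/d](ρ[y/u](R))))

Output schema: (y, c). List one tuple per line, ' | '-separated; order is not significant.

Subexpression sizes:
  S → 6
  γ[y; MAX(g)→c](S) → 4
  R → 5
  ρ[y/u](R) → 5
  ρ[c/d](ρ[y/u](R)) → 5
  π[y,c](ρ[c/d](ρ[y/u](R))) → 5
  (γ[y; MAX(g)→c](S) − π[y,c](ρ[c/d](ρ[y/u](R)))) → 4

== RESULT ==
y | c
p | 9
r | 5
s | 5
t | 8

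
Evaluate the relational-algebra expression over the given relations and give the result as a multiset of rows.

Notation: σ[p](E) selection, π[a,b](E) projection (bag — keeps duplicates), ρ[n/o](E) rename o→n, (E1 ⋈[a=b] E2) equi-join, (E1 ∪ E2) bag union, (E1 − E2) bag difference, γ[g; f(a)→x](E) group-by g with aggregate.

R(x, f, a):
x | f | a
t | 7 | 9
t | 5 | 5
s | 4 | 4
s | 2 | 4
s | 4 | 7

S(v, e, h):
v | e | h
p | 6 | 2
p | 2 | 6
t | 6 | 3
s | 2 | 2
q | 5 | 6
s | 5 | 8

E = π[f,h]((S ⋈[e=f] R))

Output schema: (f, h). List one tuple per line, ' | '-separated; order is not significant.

Row counts bottom-up:
  S → 6
  R → 5
  (S ⋈[e=f] R) → 4
  π[f,h]((S ⋈[e=f] R)) → 4

== RESULT ==
f | h
2 | 2
2 | 6
5 | 6
5 | 8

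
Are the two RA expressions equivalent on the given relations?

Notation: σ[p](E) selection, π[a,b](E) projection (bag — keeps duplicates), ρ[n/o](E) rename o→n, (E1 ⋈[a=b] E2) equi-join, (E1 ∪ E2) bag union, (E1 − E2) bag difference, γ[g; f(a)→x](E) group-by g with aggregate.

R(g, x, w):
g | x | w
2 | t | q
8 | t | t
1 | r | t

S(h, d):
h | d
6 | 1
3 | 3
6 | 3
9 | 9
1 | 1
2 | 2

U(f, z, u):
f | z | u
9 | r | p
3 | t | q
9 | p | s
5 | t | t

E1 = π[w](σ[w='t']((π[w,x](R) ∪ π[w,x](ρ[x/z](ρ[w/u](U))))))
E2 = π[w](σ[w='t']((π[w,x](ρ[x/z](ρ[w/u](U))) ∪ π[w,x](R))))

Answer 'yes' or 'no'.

E1 subexpression sizes:
  R → 3
  π[w,x](R) → 3
  U → 4
  ρ[w/u](U) → 4
  ρ[x/z](ρ[w/u](U)) → 4
  π[w,x](ρ[x/z](ρ[w/u](U))) → 4
  (π[w,x](R) ∪ π[w,x](ρ[x/z](ρ[w/u](U)))) → 7
  σ[w='t']((π[w,x](R) ∪ π[w,x](ρ[x/z](ρ[w/u](U))))) → 3
  π[w](σ[w='t']((π[w,x](R) ∪ π[w,x](ρ[x/z](ρ[w/u](U)))))) → 3
E2 subexpression sizes:
  U → 4
  ρ[w/u](U) → 4
  ρ[x/z](ρ[w/u](U)) → 4
  π[w,x](ρ[x/z](ρ[w/u](U))) → 4
  R → 3
  π[w,x](R) → 3
  (π[w,x](ρ[x/z](ρ[w/u](U))) ∪ π[w,x](R)) → 7
  σ[w='t']((π[w,x](ρ[x/z](ρ[w/u](U))) ∪ π[w,x](R))) → 3
  π[w](σ[w='t']((π[w,x](ρ[x/z](ρ[w/u](U))) ∪ π[w,x](R)))) → 3

E1 and E2 produce the same multiset:
w
t
t
t

yes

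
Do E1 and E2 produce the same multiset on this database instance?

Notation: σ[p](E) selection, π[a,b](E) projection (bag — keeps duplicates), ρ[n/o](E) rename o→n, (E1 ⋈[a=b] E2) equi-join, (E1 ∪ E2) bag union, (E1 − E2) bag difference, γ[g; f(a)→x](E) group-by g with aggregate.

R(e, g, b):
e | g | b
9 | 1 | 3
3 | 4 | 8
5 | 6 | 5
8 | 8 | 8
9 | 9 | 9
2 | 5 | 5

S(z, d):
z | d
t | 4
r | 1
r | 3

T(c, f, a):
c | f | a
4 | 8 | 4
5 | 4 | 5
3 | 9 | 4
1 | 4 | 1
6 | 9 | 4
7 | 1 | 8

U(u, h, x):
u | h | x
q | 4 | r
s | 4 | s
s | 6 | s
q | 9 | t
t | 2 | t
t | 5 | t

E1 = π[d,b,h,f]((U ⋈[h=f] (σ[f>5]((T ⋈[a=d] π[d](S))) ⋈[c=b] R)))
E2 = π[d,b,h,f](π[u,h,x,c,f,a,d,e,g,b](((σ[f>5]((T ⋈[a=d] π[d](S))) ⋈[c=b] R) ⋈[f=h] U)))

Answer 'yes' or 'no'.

E1 per-node cardinality:
  U → 6
  T → 6
  S → 3
  π[d](S) → 3
  (T ⋈[a=d] π[d](S)) → 4
  σ[f>5]((T ⋈[a=d] π[d](S))) → 3
  R → 6
  (σ[f>5]((T ⋈[a=d] π[d](S))) ⋈[c=b] R) → 1
  (U ⋈[h=f] (σ[f>5]((T ⋈[a=d] π[d](S))) ⋈[c=b] R)) → 1
  π[d,b,h,f]((U ⋈[h=f] (σ[f>5]((T ⋈[a=d] π[d](S))) ⋈[c=b] R))) → 1
E2 per-node cardinality:
  T → 6
  S → 3
  π[d](S) → 3
  (T ⋈[a=d] π[d](S)) → 4
  σ[f>5]((T ⋈[a=d] π[d](S))) → 3
  R → 6
  (σ[f>5]((T ⋈[a=d] π[d](S))) ⋈[c=b] R) → 1
  U → 6
  ((σ[f>5]((T ⋈[a=d] π[d](S))) ⋈[c=b] R) ⋈[f=h] U) → 1
  π[u,h,x,c,f,a,d,e,g,b](((σ[f>5]((T ⋈[a=d] π[d](S))) ⋈[c=b] R) ⋈[f=h] U)) → 1
  π[d,b,h,f](π[u,h,x,c,f,a,d,e,g,b](((σ[f>5]((T ⋈[a=d] π[d](S))) ⋈[c=b] R) ⋈[f=h] U))) → 1

E1 and E2 produce the same multiset:
d | b | h | f
4 | 3 | 9 | 9

yes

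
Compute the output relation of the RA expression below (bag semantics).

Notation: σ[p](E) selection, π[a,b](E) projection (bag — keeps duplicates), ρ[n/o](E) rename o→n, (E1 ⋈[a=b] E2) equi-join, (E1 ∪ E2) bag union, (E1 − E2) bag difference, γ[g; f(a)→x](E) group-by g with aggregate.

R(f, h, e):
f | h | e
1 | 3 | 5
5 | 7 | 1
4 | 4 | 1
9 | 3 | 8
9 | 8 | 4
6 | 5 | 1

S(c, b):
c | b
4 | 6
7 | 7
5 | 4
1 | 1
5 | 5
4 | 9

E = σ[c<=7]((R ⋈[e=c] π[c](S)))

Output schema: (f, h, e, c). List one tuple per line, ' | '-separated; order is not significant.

Subexpression sizes:
  R → 6
  S → 6
  π[c](S) → 6
  (R ⋈[e=c] π[c](S)) → 7
  σ[c<=7]((R ⋈[e=c] π[c](S))) → 7

== RESULT ==
f | h | e | c
1 | 3 | 5 | 5
1 | 3 | 5 | 5
4 | 4 | 1 | 1
5 | 7 | 1 | 1
6 | 5 | 1 | 1
9 | 8 | 4 | 4
9 | 8 | 4 | 4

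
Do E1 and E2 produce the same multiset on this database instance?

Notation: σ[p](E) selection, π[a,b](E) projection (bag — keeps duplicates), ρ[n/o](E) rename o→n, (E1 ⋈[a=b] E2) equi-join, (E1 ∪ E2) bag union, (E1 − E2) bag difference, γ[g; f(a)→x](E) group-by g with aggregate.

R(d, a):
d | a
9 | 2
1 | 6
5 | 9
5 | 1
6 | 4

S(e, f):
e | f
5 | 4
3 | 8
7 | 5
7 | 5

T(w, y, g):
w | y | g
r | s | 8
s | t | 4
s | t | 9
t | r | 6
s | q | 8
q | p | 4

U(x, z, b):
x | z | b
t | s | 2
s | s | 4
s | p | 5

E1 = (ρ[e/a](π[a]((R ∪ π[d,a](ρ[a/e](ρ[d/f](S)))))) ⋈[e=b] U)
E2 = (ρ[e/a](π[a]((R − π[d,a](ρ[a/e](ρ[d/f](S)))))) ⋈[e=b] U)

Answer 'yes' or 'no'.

E1 per-node cardinality:
  R → 5
  S → 4
  ρ[d/f](S) → 4
  ρ[a/e](ρ[d/f](S)) → 4
  π[d,a](ρ[a/e](ρ[d/f](S))) → 4
  (R ∪ π[d,a](ρ[a/e](ρ[d/f](S)))) → 9
  π[a]((R ∪ π[d,a](ρ[a/e](ρ[d/f](S))))) → 9
  ρ[e/a](π[a]((R ∪ π[d,a](ρ[a/e](ρ[d/f](S)))))) → 9
  U → 3
  (ρ[e/a](π[a]((R ∪ π[d,a](ρ[a/e](ρ[d/f](S)))))) ⋈[e=b] U) → 3
E2 per-node cardinality:
  R → 5
  S → 4
  ρ[d/f](S) → 4
  ρ[a/e](ρ[d/f](S)) → 4
  π[d,a](ρ[a/e](ρ[d/f](S))) → 4
  (R − π[d,a](ρ[a/e](ρ[d/f](S)))) → 5
  π[a]((R − π[d,a](ρ[a/e](ρ[d/f](S))))) → 5
  ρ[e/a](π[a]((R − π[d,a](ρ[a/e](ρ[d/f](S)))))) → 5
  U → 3
  (ρ[e/a](π[a]((R − π[d,a](ρ[a/e](ρ[d/f](S)))))) ⋈[e=b] U) → 2

E1 result:
e | x | z | b
2 | t | s | 2
4 | s | s | 4
5 | s | p | 5
E2 result:
e | x | z | b
2 | t | s | 2
4 | s | s | 4
Witness: (5, 's', 'p', 5) appears 1× in E1 but 0× in E2.

no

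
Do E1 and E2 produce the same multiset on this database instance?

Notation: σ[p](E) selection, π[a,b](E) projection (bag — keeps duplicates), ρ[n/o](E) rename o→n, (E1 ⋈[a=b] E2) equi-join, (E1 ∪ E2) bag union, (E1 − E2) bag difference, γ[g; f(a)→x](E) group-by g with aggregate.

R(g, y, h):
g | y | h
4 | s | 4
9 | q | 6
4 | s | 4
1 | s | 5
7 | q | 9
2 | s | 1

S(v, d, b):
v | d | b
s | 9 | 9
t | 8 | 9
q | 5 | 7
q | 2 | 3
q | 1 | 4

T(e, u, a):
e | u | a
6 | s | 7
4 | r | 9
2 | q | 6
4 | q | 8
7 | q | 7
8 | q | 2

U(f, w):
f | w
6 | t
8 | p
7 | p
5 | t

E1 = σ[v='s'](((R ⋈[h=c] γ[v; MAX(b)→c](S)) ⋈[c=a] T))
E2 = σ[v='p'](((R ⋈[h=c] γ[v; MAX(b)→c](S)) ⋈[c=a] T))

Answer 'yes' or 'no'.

E1 subexpression sizes:
  R → 6
  S → 5
  γ[v; MAX(b)→c](S) → 3
  (R ⋈[h=c] γ[v; MAX(b)→c](S)) → 2
  T → 6
  ((R ⋈[h=c] γ[v; MAX(b)→c](S)) ⋈[c=a] T) → 2
  σ[v='s'](((R ⋈[h=c] γ[v; MAX(b)→c](S)) ⋈[c=a] T)) → 1
E2 subexpression sizes:
  R → 6
  S → 5
  γ[v; MAX(b)→c](S) → 3
  (R ⋈[h=c] γ[v; MAX(b)→c](S)) → 2
  T → 6
  ((R ⋈[h=c] γ[v; MAX(b)→c](S)) ⋈[c=a] T) → 2
  σ[v='p'](((R ⋈[h=c] γ[v; MAX(b)→c](S)) ⋈[c=a] T)) → 0

E1 result:
g | y | h | v | c | e | u | a
7 | q | 9 | s | 9 | 4 | r | 9
E2 result:
g | y | h | v | c | e | u | a
(0 rows)
Witness: (7, 'q', 9, 's', 9, 4, 'r', 9) appears 1× in E1 but 0× in E2.

no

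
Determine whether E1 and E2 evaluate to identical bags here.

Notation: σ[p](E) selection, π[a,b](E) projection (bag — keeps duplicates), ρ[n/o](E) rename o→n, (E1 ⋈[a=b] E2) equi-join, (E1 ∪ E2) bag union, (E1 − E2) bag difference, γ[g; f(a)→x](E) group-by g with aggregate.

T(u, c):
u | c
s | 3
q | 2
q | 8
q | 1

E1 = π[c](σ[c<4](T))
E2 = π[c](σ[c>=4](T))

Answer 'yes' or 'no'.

E1 row counts bottom-up:
  T → 4
  σ[c<4](T) → 3
  π[c](σ[c<4](T)) → 3
E2 row counts bottom-up:
  T → 4
  σ[c>=4](T) → 1
  π[c](σ[c>=4](T)) → 1

E1 result:
c
1
2
3
E2 result:
c
8
Witness: (1,) appears 1× in E1 but 0× in E2.

no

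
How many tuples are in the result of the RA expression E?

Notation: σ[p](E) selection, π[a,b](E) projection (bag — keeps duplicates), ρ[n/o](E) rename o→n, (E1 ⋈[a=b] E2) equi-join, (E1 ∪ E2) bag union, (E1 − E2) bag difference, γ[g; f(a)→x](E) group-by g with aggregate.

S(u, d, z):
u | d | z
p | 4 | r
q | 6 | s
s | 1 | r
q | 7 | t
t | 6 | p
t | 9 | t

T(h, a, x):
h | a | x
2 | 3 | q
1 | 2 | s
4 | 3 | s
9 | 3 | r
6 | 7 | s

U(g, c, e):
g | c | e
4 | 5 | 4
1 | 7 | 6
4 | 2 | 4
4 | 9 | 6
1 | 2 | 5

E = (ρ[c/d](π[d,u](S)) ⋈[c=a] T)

Stepwise |·|:
  S → 6
  π[d,u](S) → 6
  ρ[c/d](π[d,u](S)) → 6
  T → 5
  (ρ[c/d](π[d,u](S)) ⋈[c=a] T) → 1

|E| = 1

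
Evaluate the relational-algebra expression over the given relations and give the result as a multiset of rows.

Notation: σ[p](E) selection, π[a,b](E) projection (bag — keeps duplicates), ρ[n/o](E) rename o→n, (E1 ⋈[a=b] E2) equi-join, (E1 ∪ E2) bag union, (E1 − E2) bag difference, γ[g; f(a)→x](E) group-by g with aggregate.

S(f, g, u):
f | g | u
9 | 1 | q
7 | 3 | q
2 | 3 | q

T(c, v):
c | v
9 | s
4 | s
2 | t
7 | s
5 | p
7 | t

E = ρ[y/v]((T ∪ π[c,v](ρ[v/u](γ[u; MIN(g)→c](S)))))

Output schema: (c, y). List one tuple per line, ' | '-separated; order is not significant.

Stepwise |·|:
  T → 6
  S → 3
  γ[u; MIN(g)→c](S) → 1
  ρ[v/u](γ[u; MIN(g)→c](S)) → 1
  π[c,v](ρ[v/u](γ[u; MIN(g)→c](S))) → 1
  (T ∪ π[c,v](ρ[v/u](γ[u; MIN(g)→c](S)))) → 7
  ρ[y/v]((T ∪ π[c,v](ρ[v/u](γ[u; MIN(g)→c](S))))) → 7

== RESULT ==
c | y
1 | q
2 | t
4 | s
5 | p
7 | s
7 | t
9 | s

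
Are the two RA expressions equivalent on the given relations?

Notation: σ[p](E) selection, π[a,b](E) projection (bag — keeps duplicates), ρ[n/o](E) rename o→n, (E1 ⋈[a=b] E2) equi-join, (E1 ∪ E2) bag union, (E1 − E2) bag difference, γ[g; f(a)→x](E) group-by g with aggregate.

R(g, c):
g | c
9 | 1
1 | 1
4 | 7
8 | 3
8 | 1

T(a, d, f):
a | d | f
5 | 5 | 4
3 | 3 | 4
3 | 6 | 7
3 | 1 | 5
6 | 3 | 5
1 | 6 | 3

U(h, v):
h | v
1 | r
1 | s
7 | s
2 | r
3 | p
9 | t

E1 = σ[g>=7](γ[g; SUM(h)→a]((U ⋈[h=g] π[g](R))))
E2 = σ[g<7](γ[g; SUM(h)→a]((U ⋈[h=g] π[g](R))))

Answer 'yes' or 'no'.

E1 subexpression sizes:
  U → 6
  R → 5
  π[g](R) → 5
  (U ⋈[h=g] π[g](R)) → 3
  γ[g; SUM(h)→a]((U ⋈[h=g] π[g](R))) → 2
  σ[g>=7](γ[g; SUM(h)→a]((U ⋈[h=g] π[g](R)))) → 1
E2 subexpression sizes:
  U → 6
  R → 5
  π[g](R) → 5
  (U ⋈[h=g] π[g](R)) → 3
  γ[g; SUM(h)→a]((U ⋈[h=g] π[g](R))) → 2
  σ[g<7](γ[g; SUM(h)→a]((U ⋈[h=g] π[g](R)))) → 1

E1 result:
g | a
9 | 9
E2 result:
g | a
1 | 2
Witness: (1, 2) appears 0× in E1 but 1× in E2.

no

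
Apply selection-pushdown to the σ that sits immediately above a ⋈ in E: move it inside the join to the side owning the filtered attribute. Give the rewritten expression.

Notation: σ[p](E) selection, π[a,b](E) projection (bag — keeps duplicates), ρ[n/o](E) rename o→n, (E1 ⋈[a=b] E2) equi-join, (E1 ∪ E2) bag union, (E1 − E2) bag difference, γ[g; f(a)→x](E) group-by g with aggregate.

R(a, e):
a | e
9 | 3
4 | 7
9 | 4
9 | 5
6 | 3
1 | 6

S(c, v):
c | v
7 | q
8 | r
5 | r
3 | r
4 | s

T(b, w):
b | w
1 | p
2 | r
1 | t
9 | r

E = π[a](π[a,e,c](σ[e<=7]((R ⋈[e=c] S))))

σ filters on e, owned by the left side.
E' = π[a](π[a,e,c]((σ[e<=7](R) ⋈[e=c] S)))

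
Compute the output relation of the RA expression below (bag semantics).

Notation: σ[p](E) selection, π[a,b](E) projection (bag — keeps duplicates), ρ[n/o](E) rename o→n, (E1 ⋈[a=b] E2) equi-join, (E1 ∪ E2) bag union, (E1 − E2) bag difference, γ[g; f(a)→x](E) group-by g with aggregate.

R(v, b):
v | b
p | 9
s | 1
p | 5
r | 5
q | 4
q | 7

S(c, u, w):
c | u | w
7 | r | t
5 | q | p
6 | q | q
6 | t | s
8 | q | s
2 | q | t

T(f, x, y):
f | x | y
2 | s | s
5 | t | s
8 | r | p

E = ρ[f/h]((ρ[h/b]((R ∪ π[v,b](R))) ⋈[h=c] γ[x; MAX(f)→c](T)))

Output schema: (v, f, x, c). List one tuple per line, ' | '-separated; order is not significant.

Per-node cardinality:
  R → 6
  R → 6
  π[v,b](R) → 6
  (R ∪ π[v,b](R)) → 12
  ρ[h/b]((R ∪ π[v,b](R))) → 12
  T → 3
  γ[x; MAX(f)→c](T) → 3
  (ρ[h/b]((R ∪ π[v,b](R))) ⋈[h=c] γ[x; MAX(f)→c](T)) → 4
  ρ[f/h]((ρ[h/b]((R ∪ π[v,b](R))) ⋈[h=c] γ[x; MAX(f)→c](T))) → 4

== RESULT ==
v | f | x | c
p | 5 | t | 5
p | 5 | t | 5
r | 5 | t | 5
r | 5 | t | 5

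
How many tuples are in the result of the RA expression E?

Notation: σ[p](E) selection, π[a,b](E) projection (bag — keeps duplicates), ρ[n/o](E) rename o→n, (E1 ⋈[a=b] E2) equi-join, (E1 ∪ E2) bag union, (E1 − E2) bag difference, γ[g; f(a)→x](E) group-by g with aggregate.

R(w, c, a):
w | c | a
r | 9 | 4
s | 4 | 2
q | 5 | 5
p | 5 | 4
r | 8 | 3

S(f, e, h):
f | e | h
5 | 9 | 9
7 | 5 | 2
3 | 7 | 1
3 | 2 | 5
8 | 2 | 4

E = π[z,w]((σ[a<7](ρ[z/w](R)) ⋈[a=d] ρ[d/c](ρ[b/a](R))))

Subexpression sizes:
  R → 5
  ρ[z/w](R) → 5
  σ[a<7](ρ[z/w](R)) → 5
  R → 5
  ρ[b/a](R) → 5
  ρ[d/c](ρ[b/a](R)) → 5
  (σ[a<7](ρ[z/w](R)) ⋈[a=d] ρ[d/c](ρ[b/a](R))) → 4
  π[z,w]((σ[a<7](ρ[z/w](R)) ⋈[a=d] ρ[d/c](ρ[b/a](R)))) → 4

|E| = 4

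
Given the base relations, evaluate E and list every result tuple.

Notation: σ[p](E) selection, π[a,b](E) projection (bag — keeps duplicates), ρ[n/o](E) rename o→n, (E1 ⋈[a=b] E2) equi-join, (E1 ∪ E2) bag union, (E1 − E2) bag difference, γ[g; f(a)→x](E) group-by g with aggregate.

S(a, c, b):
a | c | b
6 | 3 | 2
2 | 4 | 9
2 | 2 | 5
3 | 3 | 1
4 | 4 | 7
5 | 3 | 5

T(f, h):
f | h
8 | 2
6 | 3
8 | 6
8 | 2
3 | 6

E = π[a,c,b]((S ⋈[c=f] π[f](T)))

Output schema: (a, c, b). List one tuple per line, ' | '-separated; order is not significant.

Stepwise |·|:
  S → 6
  T → 5
  π[f](T) → 5
  (S ⋈[c=f] π[f](T)) → 3
  π[a,c,b]((S ⋈[c=f] π[f](T))) → 3

== RESULT ==
a | c | b
3 | 3 | 1
5 | 3 | 5
6 | 3 | 2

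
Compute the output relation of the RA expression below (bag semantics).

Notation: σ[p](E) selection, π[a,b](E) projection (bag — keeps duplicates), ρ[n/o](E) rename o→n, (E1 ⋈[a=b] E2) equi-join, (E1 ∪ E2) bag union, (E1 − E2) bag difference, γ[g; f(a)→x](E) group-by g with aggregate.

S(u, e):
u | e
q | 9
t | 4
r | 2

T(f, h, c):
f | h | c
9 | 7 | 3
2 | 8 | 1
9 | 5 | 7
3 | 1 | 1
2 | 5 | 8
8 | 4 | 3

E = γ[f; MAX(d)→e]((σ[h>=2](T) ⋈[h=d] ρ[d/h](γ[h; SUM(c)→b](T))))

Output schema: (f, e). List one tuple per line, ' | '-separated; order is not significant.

Stepwise |·|:
  T → 6
  σ[h>=2](T) → 5
  T → 6
  γ[h; SUM(c)→b](T) → 5
  ρ[d/h](γ[h; SUM(c)→b](T)) → 5
  (σ[h>=2](T) ⋈[h=d] ρ[d/h](γ[h; SUM(c)→b](T))) → 5
  γ[f; MAX(d)→e]((σ[h>=2](T) ⋈[h=d] ρ[d/h](γ[h; SUM(c)→b](T)))) → 3

== RESULT ==
f | e
2 | 8
8 | 4
9 | 7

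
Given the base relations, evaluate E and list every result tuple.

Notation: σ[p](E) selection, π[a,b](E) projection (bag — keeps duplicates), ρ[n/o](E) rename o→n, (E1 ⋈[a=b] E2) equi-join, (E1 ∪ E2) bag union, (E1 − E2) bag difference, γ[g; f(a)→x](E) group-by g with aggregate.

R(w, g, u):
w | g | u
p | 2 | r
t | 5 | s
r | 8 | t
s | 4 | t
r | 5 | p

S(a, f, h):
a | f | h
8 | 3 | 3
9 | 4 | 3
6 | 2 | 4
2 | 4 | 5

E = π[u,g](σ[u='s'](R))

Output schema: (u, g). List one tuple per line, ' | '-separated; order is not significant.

Row counts bottom-up:
  R → 5
  σ[u='s'](R) → 1
  π[u,g](σ[u='s'](R)) → 1

== RESULT ==
u | g
s | 5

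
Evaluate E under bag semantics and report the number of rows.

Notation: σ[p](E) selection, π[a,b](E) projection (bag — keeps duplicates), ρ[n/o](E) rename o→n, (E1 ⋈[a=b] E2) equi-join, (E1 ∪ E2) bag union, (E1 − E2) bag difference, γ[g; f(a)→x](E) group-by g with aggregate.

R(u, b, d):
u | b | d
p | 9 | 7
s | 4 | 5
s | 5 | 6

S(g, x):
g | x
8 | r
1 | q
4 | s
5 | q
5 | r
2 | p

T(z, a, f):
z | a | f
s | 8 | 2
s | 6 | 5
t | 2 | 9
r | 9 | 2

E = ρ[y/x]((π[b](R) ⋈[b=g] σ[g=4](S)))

Per-node cardinality:
  R → 3
  π[b](R) → 3
  S → 6
  σ[g=4](S) → 1
  (π[b](R) ⋈[b=g] σ[g=4](S)) → 1
  ρ[y/x]((π[b](R) ⋈[b=g] σ[g=4](S))) → 1

|E| = 1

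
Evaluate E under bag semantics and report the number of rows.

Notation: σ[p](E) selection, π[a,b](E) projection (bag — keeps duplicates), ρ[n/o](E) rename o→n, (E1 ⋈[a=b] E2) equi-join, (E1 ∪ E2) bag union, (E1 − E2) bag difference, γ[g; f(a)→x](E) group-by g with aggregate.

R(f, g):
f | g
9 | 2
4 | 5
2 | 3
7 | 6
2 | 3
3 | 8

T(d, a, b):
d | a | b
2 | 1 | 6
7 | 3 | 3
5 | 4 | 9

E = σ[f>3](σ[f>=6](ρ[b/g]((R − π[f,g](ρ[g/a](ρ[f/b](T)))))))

Subexpression sizes:
  R → 6
  T → 3
  ρ[f/b](T) → 3
  ρ[g/a](ρ[f/b](T)) → 3
  π[f,g](ρ[g/a](ρ[f/b](T))) → 3
  (R − π[f,g](ρ[g/a](ρ[f/b](T)))) → 6
  ρ[b/g]((R − π[f,g](ρ[g/a](ρ[f/b](T))))) → 6
  σ[f>=6](ρ[b/g]((R − π[f,g](ρ[g/a](ρ[f/b](T)))))) → 2
  σ[f>3](σ[f>=6](ρ[b/g]((R − π[f,g](ρ[g/a](ρ[f/b](T))))))) → 2

|E| = 2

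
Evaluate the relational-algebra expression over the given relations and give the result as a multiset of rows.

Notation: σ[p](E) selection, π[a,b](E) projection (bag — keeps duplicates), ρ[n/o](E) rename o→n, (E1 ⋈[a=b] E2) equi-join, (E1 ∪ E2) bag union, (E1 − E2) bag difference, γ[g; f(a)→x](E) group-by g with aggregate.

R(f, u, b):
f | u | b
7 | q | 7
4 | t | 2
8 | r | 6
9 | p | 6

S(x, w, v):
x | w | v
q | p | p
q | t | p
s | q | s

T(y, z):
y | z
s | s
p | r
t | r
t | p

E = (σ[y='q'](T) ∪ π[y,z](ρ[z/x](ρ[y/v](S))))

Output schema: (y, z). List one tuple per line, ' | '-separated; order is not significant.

Per-node cardinality:
  T → 4
  σ[y='q'](T) → 0
  S → 3
  ρ[y/v](S) → 3
  ρ[z/x](ρ[y/v](S)) → 3
  π[y,z](ρ[z/x](ρ[y/v](S))) → 3
  (σ[y='q'](T) ∪ π[y,z](ρ[z/x](ρ[y/v](S)))) → 3

== RESULT ==
y | z
p | q
p | q
s | s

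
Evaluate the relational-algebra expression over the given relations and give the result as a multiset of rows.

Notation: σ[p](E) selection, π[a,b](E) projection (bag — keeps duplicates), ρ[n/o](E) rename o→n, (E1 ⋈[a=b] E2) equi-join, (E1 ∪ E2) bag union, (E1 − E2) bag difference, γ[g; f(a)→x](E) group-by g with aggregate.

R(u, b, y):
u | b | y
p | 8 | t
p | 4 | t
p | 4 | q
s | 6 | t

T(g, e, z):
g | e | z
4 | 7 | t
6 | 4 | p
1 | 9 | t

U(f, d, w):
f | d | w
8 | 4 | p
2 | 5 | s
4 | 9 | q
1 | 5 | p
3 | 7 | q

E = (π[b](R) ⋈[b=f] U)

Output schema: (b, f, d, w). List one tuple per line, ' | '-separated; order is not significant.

Per-node cardinality:
  R → 4
  π[b](R) → 4
  U → 5
  (π[b](R) ⋈[b=f] U) → 3

== RESULT ==
b | f | d | w
4 | 4 | 9 | q
4 | 4 | 9 | q
8 | 8 | 4 | p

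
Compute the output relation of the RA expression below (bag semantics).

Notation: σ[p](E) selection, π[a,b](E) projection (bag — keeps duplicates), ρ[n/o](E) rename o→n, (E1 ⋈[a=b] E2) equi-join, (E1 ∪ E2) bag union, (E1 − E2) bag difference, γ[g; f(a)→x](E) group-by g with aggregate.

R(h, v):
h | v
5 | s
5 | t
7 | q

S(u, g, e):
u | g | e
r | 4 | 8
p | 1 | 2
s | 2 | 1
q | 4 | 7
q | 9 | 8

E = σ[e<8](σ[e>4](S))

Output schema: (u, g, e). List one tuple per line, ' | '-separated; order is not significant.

Subexpression sizes:
  S → 5
  σ[e>4](S) → 3
  σ[e<8](σ[e>4](S)) → 1

== RESULT ==
u | g | e
q | 4 | 7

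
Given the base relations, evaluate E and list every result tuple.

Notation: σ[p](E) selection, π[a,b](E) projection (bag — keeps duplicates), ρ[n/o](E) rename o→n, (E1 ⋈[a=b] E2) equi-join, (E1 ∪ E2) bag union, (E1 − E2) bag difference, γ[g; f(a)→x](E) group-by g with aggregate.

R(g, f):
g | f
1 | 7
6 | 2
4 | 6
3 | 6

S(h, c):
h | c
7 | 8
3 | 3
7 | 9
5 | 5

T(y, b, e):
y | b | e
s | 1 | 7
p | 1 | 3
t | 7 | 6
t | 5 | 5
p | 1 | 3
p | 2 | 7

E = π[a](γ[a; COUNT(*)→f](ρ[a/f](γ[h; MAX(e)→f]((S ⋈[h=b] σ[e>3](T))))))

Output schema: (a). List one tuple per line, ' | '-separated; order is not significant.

Row counts bottom-up:
  S → 4
  T → 6
  σ[e>3](T) → 4
  (S ⋈[h=b] σ[e>3](T)) → 3
  γ[h; MAX(e)→f]((S ⋈[h=b] σ[e>3](T))) → 2
  ρ[a/f](γ[h; MAX(e)→f]((S ⋈[h=b] σ[e>3](T)))) → 2
  γ[a; COUNT(*)→f](ρ[a/f](γ[h; MAX(e)→f]((S ⋈[h=b] σ[e>3](T))))) → 2
  π[a](γ[a; COUNT(*)→f](ρ[a/f](γ[h; MAX(e)→f]((S ⋈[h=b] σ[e>3](T)))))) → 2

== RESULT ==
a
5
6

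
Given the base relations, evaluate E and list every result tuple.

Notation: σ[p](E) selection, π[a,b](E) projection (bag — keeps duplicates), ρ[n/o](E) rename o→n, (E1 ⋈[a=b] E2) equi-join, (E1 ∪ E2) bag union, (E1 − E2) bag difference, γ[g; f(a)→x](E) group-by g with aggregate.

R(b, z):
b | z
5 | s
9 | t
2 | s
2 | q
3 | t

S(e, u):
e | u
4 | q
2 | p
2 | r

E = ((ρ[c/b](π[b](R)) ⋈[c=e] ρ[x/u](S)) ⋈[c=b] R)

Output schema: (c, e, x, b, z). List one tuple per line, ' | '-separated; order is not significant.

Subexpression sizes:
  R → 5
  π[b](R) → 5
  ρ[c/b](π[b](R)) → 5
  S → 3
  ρ[x/u](S) → 3
  (ρ[c/b](π[b](R)) ⋈[c=e] ρ[x/u](S)) → 4
  R → 5
  ((ρ[c/b](π[b](R)) ⋈[c=e] ρ[x/u](S)) ⋈[c=b] R) → 8

== RESULT ==
c | e | x | b | z
2 | 2 | p | 2 | q
2 | 2 | p | 2 | q
2 | 2 | p | 2 | s
2 | 2 | p | 2 | s
2 | 2 | r | 2 | q
2 | 2 | r | 2 | q
2 | 2 | r | 2 | s
2 | 2 | r | 2 | s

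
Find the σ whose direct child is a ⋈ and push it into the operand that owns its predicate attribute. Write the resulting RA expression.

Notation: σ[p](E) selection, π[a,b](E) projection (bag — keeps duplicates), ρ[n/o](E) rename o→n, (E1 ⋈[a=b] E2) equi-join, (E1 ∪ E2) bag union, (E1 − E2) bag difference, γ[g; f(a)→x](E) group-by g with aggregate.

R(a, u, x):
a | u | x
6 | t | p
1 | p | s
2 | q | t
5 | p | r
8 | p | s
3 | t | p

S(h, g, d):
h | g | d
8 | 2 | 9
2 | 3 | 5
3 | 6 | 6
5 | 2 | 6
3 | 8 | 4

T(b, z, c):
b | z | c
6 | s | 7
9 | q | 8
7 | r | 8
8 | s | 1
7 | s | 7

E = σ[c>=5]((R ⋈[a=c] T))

σ filters on c, owned by the right side.
E' = (R ⋈[a=c] σ[c>=5](T))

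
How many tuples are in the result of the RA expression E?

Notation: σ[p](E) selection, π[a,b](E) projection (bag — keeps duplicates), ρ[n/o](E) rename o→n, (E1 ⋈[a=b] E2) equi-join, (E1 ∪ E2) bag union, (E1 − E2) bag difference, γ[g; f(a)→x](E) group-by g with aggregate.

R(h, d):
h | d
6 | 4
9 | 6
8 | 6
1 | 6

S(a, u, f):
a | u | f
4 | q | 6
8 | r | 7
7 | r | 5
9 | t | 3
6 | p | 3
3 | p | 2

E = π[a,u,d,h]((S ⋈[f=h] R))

Per-node cardinality:
  S → 6
  R → 4
  (S ⋈[f=h] R) → 1
  π[a,u,d,h]((S ⋈[f=h] R)) → 1

|E| = 1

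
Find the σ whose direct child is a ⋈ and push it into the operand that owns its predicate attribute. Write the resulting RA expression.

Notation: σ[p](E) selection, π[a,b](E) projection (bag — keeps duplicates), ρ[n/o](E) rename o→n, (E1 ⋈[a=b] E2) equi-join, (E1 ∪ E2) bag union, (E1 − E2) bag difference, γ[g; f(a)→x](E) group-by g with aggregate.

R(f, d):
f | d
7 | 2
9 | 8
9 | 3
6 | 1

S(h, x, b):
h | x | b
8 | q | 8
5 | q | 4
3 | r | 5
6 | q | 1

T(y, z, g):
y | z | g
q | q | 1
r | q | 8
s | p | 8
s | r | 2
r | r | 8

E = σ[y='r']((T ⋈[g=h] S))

σ filters on y, owned by the left side.
E' = (σ[y='r'](T) ⋈[g=h] S)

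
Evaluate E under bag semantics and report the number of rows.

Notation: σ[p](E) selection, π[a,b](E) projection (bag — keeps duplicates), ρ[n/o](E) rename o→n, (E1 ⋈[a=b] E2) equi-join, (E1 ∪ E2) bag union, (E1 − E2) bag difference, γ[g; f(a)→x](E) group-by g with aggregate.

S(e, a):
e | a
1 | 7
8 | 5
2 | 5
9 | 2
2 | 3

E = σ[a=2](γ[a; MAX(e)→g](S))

Stepwise |·|:
  S → 5
  γ[a; MAX(e)→g](S) → 4
  σ[a=2](γ[a; MAX(e)→g](S)) → 1

|E| = 1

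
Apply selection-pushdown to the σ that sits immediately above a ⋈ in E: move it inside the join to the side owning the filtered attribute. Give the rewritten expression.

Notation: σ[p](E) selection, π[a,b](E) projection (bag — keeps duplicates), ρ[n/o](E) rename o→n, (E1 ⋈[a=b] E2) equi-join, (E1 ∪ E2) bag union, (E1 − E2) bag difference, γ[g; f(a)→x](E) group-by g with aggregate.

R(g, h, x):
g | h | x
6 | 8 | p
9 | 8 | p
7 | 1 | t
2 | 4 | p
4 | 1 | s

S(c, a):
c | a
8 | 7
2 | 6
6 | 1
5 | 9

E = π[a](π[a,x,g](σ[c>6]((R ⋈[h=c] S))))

σ filters on c, owned by the right side.
E' = π[a](π[a,x,g]((R ⋈[h=c] σ[c>6](S))))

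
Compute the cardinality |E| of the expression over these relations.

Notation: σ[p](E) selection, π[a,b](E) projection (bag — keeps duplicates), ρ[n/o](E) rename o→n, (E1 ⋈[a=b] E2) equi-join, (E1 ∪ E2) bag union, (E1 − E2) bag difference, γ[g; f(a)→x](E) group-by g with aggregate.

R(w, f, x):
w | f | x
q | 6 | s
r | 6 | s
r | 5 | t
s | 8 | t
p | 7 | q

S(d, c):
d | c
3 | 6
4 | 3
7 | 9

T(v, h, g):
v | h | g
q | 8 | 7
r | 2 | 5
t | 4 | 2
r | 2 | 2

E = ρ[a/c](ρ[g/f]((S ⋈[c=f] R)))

Row counts bottom-up:
  S → 3
  R → 5
  (S ⋈[c=f] R) → 2
  ρ[g/f]((S ⋈[c=f] R)) → 2
  ρ[a/c](ρ[g/f]((S ⋈[c=f] R))) → 2

|E| = 2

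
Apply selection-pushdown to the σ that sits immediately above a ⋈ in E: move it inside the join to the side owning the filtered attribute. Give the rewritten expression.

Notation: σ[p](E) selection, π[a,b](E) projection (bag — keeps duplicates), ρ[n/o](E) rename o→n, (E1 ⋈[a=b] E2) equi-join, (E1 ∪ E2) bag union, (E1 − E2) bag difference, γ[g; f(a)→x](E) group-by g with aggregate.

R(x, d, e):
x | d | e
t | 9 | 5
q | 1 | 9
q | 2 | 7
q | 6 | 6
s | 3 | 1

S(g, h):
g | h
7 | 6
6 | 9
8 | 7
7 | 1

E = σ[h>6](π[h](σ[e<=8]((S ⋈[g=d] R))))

σ filters on e, owned by the right side.
E' = σ[h>6](π[h]((S ⋈[g=d] σ[e<=8](R))))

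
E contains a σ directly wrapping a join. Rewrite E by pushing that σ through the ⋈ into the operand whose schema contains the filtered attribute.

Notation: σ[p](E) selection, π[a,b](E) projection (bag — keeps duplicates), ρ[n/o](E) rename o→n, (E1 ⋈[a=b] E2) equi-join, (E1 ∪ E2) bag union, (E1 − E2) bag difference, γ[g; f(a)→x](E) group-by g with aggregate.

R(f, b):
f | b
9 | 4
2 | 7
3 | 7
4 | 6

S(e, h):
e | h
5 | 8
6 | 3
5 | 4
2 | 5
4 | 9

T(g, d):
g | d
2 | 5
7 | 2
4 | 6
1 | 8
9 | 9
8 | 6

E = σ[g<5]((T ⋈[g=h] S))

σ filters on g, owned by the left side.
E' = (σ[g<5](T) ⋈[g=h] S)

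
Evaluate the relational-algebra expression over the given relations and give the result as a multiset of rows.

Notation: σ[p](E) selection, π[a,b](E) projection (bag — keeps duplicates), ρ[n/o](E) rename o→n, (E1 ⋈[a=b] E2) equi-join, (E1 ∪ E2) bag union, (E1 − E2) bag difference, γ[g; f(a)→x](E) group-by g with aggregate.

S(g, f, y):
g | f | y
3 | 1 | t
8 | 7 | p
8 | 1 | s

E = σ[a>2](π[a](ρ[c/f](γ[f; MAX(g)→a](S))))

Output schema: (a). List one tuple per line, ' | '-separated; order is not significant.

Subexpression sizes:
  S → 3
  γ[f; MAX(g)→a](S) → 2
  ρ[c/f](γ[f; MAX(g)→a](S)) → 2
  π[a](ρ[c/f](γ[f; MAX(g)→a](S))) → 2
  σ[a>2](π[a](ρ[c/f](γ[f; MAX(g)→a](S)))) → 2

== RESULT ==
a
8
8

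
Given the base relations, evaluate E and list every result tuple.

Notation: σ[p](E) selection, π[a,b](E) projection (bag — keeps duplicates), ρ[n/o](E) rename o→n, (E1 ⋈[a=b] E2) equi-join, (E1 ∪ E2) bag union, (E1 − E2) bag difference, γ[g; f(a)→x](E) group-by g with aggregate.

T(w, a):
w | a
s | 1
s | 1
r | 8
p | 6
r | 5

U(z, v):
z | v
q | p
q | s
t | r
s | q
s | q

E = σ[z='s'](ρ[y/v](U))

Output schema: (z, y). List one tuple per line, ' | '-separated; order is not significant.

Per-node cardinality:
  U → 5
  ρ[y/v](U) → 5
  σ[z='s'](ρ[y/v](U)) → 2

== RESULT ==
z | y
s | q
s | q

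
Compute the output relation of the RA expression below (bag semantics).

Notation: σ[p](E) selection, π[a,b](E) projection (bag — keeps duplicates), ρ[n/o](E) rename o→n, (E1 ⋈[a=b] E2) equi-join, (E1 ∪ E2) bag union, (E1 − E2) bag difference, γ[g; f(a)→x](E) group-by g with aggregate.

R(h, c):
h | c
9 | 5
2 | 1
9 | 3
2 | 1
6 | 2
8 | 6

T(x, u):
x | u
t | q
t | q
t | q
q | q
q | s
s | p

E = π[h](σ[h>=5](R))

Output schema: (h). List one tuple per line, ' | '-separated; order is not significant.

Per-node cardinality:
  R → 6
  σ[h>=5](R) → 4
  π[h](σ[h>=5](R)) → 4

== RESULT ==
h
6
8
9
9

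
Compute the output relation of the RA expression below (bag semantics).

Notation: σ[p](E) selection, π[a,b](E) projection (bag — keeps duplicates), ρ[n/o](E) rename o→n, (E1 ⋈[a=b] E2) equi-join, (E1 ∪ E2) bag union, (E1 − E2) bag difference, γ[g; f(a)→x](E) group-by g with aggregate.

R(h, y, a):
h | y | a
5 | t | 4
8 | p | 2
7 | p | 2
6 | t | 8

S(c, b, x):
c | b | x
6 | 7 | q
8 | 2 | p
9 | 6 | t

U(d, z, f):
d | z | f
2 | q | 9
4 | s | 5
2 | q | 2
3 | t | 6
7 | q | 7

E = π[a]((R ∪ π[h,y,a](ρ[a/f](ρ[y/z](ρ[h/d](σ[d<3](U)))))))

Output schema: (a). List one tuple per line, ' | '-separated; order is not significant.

Stepwise |·|:
  R → 4
  U → 5
  σ[d<3](U) → 2
  ρ[h/d](σ[d<3](U)) → 2
  ρ[y/z](ρ[h/d](σ[d<3](U))) → 2
  ρ[a/f](ρ[y/z](ρ[h/d](σ[d<3](U)))) → 2
  π[h,y,a](ρ[a/f](ρ[y/z](ρ[h/d](σ[d<3](U))))) → 2
  (R ∪ π[h,y,a](ρ[a/f](ρ[y/z](ρ[h/d](σ[d<3](U)))))) → 6
  π[a]((R ∪ π[h,y,a](ρ[a/f](ρ[y/z](ρ[h/d](σ[d<3](U))))))) → 6

== RESULT ==
a
2
2
2
4
8
9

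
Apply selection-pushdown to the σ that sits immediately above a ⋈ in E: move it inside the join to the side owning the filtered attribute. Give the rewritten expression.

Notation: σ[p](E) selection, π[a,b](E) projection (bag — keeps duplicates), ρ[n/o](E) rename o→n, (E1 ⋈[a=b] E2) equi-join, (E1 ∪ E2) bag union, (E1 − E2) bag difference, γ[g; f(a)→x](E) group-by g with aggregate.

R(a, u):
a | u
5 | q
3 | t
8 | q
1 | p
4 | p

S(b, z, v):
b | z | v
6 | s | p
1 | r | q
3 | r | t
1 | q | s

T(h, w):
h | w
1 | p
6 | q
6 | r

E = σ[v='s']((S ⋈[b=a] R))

σ filters on v, owned by the left side.
E' = (σ[v='s'](S) ⋈[b=a] R)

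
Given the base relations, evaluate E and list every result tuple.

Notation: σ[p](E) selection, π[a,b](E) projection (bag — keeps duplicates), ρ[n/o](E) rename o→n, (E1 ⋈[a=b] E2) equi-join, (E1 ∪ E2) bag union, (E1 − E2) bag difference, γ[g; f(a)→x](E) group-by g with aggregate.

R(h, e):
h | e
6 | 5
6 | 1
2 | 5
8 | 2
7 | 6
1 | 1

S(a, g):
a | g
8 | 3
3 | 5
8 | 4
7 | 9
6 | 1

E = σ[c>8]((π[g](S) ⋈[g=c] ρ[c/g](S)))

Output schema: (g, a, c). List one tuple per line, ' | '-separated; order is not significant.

Row counts bottom-up:
  S → 5
  π[g](S) → 5
  S → 5
  ρ[c/g](S) → 5
  (π[g](S) ⋈[g=c] ρ[c/g](S)) → 5
  σ[c>8]((π[g](S) ⋈[g=c] ρ[c/g](S))) → 1

== RESULT ==
g | a | c
9 | 7 | 9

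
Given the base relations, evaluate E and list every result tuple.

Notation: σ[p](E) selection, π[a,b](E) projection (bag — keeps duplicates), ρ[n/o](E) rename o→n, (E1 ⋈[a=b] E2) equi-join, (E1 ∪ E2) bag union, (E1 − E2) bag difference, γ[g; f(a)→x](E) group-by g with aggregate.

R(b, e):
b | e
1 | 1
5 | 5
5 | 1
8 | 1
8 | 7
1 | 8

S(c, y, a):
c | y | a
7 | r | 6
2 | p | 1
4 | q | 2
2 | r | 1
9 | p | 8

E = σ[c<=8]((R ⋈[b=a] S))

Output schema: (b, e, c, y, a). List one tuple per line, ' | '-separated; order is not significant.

Subexpression sizes:
  R → 6
  S → 5
  (R ⋈[b=a] S) → 6
  σ[c<=8]((R ⋈[b=a] S)) → 4

== RESULT ==
b | e | c | y | a
1 | 1 | 2 | p | 1
1 | 1 | 2 | r | 1
1 | 8 | 2 | p | 1
1 | 8 | 2 | r | 1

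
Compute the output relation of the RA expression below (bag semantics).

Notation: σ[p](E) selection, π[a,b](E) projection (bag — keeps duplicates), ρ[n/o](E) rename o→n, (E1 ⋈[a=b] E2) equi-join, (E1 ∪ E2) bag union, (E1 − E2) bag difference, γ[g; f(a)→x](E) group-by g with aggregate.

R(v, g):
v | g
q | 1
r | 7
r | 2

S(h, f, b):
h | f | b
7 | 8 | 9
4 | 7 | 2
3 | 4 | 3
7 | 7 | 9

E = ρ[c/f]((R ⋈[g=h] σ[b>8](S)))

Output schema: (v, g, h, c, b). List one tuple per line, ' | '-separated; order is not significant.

Subexpression sizes:
  R → 3
  S → 4
  σ[b>8](S) → 2
  (R ⋈[g=h] σ[b>8](S)) → 2
  ρ[c/f]((R ⋈[g=h] σ[b>8](S))) → 2

== RESULT ==
v | g | h | c | b
r | 7 | 7 | 7 | 9
r | 7 | 7 | 8 | 9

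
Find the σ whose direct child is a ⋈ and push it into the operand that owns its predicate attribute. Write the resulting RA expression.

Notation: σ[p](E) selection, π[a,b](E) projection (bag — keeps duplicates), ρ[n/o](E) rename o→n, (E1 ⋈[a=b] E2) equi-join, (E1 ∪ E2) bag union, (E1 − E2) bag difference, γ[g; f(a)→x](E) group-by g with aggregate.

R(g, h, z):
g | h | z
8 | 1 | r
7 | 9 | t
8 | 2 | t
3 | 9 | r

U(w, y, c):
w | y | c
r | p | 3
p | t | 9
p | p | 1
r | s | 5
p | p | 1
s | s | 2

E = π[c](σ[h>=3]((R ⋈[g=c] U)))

σ filters on h, owned by the left side.
E' = π[c]((σ[h>=3](R) ⋈[g=c] U))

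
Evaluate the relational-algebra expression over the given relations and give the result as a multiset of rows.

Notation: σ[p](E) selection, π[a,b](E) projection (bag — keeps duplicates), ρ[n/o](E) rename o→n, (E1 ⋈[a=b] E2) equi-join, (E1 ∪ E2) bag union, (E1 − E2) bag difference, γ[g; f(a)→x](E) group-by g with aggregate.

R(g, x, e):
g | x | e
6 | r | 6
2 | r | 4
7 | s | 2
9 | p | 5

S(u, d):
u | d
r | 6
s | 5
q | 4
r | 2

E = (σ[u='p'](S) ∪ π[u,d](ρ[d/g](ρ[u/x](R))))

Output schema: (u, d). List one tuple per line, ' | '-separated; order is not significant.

Subexpression sizes:
  S → 4
  σ[u='p'](S) → 0
  R → 4
  ρ[u/x](R) → 4
  ρ[d/g](ρ[u/x](R)) → 4
  π[u,d](ρ[d/g](ρ[u/x](R))) → 4
  (σ[u='p'](S) ∪ π[u,d](ρ[d/g](ρ[u/x](R)))) → 4

== RESULT ==
u | d
p | 9
r | 2
r | 6
s | 7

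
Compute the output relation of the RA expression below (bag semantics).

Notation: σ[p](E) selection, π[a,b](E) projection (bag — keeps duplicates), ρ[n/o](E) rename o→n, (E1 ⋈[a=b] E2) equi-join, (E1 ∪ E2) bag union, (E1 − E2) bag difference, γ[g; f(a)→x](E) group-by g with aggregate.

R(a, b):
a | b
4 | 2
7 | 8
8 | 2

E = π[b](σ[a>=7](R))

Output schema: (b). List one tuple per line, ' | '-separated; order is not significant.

Stepwise |·|:
  R → 3
  σ[a>=7](R) → 2
  π[b](σ[a>=7](R)) → 2

== RESULT ==
b
2
8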